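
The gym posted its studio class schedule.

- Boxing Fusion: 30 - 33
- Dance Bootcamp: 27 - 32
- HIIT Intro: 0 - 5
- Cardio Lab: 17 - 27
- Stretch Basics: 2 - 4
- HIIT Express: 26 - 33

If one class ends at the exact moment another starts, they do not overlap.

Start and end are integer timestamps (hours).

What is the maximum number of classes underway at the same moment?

Sweep the timeline, counting +1 at each start and −1 at each end (ends before starts at a tie):
0 start HIIT Intro → 1
2 start Stretch Basics → 2
4 end Stretch Basics → 1
5 end HIIT Intro → 0
17 start Cardio Lab → 1
26 start HIIT Express → 2
27 end Cardio Lab → 1
27 start Dance Bootcamp → 2
30 start Boxing Fusion → 3
32 end Dance Bootcamp → 2
33 end Boxing Fusion → 1
33 end HIIT Express → 0
Peak is 3, at 30 (Boxing Fusion, Dance Bootcamp, HIIT Express).

3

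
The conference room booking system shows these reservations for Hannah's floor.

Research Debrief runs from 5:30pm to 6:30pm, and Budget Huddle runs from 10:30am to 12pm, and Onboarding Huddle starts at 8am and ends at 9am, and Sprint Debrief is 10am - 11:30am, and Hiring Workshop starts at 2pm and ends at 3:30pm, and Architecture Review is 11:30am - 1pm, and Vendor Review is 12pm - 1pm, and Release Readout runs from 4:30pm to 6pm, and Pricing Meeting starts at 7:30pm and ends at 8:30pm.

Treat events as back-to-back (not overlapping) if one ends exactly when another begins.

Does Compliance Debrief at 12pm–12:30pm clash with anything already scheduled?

Yes — it overlaps Architecture Review, Vendor Review

Onboarding Huddle: ends 9am at or before Compliance Debrief starts 12pm → clear.
Sprint Debrief: ends 11:30am at or before Compliance Debrief starts 12pm → clear.
Budget Huddle: ends 12pm at or before Compliance Debrief starts 12pm → clear.
Architecture Review: starts 11:30am before Compliance Debrief ends 12:30pm, and ends 1pm after Compliance Debrief starts 12pm → overlap.
Vendor Review: starts 12pm before Compliance Debrief ends 12:30pm, and ends 1pm after Compliance Debrief starts 12pm → overlap.
Hiring Workshop: starts 2pm at or after Compliance Debrief ends 12:30pm → clear.
Release Readout: starts 4:30pm at or after Compliance Debrief ends 12:30pm → clear.
Research Debrief: starts 5:30pm at or after Compliance Debrief ends 12:30pm → clear.
Pricing Meeting: starts 7:30pm at or after Compliance Debrief ends 12:30pm → clear.
Compliance Debrief overlaps Vendor Review, Architecture Review.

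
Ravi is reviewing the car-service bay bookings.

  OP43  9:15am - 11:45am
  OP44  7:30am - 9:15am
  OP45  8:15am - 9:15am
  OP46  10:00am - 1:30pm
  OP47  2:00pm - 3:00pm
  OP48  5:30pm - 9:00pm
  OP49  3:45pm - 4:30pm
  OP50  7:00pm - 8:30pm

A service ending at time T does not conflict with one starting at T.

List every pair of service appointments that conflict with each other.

OP43 & OP46, OP44 & OP45, OP48 & OP50

Sorted by start: OP44, OP45, OP43, OP46, OP47, OP49, OP48, OP50.
OP45 starts before OP44 ends → OP44 and OP45 overlap.
OP43 starts exactly when OP44 ends (back-to-back, no overlap); OP44 is clear from here.
OP43 starts exactly when OP45 ends (back-to-back, no overlap); OP45 is clear from here.
OP46 starts before OP43 ends → OP43 and OP46 overlap.
OP47 starts after OP43 ends; OP43 is clear from here.
OP47 starts after OP46 ends; OP46 is clear from here.
OP49 starts after OP47 ends; OP47 is clear from here.
OP48 starts after OP49 ends; OP49 is clear from here.
OP50 starts before OP48 ends → OP48 and OP50 overlap.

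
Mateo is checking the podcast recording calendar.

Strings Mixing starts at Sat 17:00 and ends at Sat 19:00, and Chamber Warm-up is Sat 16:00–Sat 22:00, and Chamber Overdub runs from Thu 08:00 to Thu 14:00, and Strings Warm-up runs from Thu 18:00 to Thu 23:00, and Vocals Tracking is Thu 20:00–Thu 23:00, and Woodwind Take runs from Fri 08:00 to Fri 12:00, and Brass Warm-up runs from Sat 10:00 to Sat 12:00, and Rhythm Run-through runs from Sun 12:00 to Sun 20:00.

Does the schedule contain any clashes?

Yes

Two intervals overlap when each starts before the other ends.
Sorted by start: Chamber Overdub, Strings Warm-up, Vocals Tracking, Woodwind Take, Brass Warm-up, Chamber Warm-up, Strings Mixing, Rhythm Run-through.
Strings Warm-up starts after Chamber Overdub ends, so nothing later overlaps Chamber Overdub either.
Vocals Tracking starts before Strings Warm-up ends → Strings Warm-up and Vocals Tracking overlap.
That's a conflict, so the schedule is not conflict-free.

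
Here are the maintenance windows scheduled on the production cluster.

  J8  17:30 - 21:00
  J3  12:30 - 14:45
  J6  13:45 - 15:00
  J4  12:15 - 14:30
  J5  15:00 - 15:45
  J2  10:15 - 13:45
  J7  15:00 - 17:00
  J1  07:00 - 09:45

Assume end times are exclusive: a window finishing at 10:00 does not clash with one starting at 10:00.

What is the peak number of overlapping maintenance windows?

3

Sort all start/end points and keep a running count:
07:00 start J1 → 1
09:45 end J1 → 0
10:15 start J2 → 1
12:15 start J4 → 2
12:30 start J3 → 3
13:45 end J2 → 2
13:45 start J6 → 3
14:30 end J4 → 2
14:45 end J3 → 1
15:00 end J6 → 0
15:00 start J5 → 1
15:00 start J7 → 2
15:45 end J5 → 1
17:00 end J7 → 0
17:30 start J8 → 1
21:00 end J8 → 0
Peak is 3, at 12:30 (J2, J3, J4).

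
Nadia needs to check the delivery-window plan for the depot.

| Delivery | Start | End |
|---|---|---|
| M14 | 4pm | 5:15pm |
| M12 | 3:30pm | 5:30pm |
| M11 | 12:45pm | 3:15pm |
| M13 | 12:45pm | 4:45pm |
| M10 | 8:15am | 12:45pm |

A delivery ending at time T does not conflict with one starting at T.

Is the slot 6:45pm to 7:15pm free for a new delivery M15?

M10: ends 12:45pm at or before M15 starts 6:45pm → clear.
M11: ends 3:15pm at or before M15 starts 6:45pm → clear.
M13: ends 4:45pm at or before M15 starts 6:45pm → clear.
M12: ends 5:30pm at or before M15 starts 6:45pm → clear.
M14: ends 5:15pm at or before M15 starts 6:45pm → clear.

Yes — the slot is free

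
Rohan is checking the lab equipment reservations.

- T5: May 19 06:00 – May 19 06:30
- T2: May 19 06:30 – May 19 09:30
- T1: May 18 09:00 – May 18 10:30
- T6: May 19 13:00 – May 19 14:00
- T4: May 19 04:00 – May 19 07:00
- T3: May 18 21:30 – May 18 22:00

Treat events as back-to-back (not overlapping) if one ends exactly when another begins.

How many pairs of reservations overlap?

Sorted by start: T1, T3, T4, T5, T2, T6.
T3 starts after T1 ends — done with T1.
T4 starts after T3 ends — done with T3.
T5 starts before T4 ends → T4 and T5 overlap.
T2 starts before T4 ends → T4 and T2 overlap.
T6 starts after T4 ends.
T2 starts exactly when T5 ends (back-to-back, no overlap) — done with T5.
T6 starts after T2 ends.
Overlapping pairs: T2 & T4, T4 & T5 — 2 in total.

2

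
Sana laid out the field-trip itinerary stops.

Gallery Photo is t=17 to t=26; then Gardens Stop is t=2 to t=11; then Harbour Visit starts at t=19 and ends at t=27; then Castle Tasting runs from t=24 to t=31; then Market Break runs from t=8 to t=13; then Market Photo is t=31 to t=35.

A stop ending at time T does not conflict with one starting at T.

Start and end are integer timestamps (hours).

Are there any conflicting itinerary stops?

Sorted by start: Gardens Stop, Market Break, Gallery Photo, Harbour Visit, Castle Tasting, Market Photo.
Market Break starts before Gardens Stop ends → Gardens Stop and Market Break overlap.
That's a conflict, so the schedule is not conflict-free.

Yes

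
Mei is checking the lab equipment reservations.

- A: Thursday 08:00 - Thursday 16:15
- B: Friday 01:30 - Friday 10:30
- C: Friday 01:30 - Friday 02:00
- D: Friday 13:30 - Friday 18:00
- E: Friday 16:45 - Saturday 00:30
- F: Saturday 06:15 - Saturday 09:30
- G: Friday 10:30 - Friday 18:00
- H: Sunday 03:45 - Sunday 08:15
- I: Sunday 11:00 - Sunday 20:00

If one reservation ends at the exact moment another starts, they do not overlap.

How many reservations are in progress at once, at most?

Sweep the timeline, counting +1 at each start and −1 at each end (ends before starts at a tie):
Thursday 08:00 start A → 1
Thursday 16:15 end A → 0
Friday 01:30 start B → 1
Friday 01:30 start C → 2
Friday 02:00 end C → 1
Friday 10:30 end B → 0
Friday 10:30 start G → 1
Friday 13:30 start D → 2
Friday 16:45 start E → 3
Friday 18:00 end D → 2
Friday 18:00 end G → 1
Saturday 00:30 end E → 0
Saturday 06:15 start F → 1
Saturday 09:30 end F → 0
Sunday 03:45 start H → 1
Sunday 08:15 end H → 0
Sunday 11:00 start I → 1
Sunday 20:00 end I → 0
Peak is 3, at Friday 16:45 (D, E, G).

3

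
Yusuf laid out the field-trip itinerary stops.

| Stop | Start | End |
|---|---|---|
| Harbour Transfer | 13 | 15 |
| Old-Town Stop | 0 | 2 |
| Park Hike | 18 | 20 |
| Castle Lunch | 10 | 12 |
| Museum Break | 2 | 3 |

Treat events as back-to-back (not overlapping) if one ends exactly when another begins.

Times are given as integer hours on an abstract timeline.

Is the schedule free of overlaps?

Yes

Sorted by start: Old-Town Stop, Museum Break, Castle Lunch, Harbour Transfer, Park Hike.
Museum Break starts exactly when Old-Town Stop ends (back-to-back, no overlap), so nothing later overlaps Old-Town Stop either.
Castle Lunch starts after Museum Break ends, so nothing later overlaps Museum Break either.
Harbour Transfer starts after Castle Lunch ends, so nothing later overlaps Castle Lunch either.
Park Hike starts after Harbour Transfer ends.
Every pair is clear; the schedule has no overlaps.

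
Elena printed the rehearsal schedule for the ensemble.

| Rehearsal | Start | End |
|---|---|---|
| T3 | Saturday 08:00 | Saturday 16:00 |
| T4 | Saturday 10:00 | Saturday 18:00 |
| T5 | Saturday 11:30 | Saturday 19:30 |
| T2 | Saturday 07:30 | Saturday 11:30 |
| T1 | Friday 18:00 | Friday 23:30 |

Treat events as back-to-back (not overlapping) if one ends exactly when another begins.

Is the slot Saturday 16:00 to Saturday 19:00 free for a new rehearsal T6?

No — it overlaps T4, T5

T1: ends Friday 23:30 at or before T6 starts Saturday 16:00 → clear.
T2: ends Saturday 11:30 at or before T6 starts Saturday 16:00 → clear.
T3: ends Saturday 16:00 at or before T6 starts Saturday 16:00 → clear.
T4: starts Saturday 10:00 before T6 ends Saturday 19:00, and ends Saturday 18:00 after T6 starts Saturday 16:00 → overlap.
T5: starts Saturday 11:30 before T6 ends Saturday 19:00, and ends Saturday 19:30 after T6 starts Saturday 16:00 → overlap.
T6 overlaps T4, T5.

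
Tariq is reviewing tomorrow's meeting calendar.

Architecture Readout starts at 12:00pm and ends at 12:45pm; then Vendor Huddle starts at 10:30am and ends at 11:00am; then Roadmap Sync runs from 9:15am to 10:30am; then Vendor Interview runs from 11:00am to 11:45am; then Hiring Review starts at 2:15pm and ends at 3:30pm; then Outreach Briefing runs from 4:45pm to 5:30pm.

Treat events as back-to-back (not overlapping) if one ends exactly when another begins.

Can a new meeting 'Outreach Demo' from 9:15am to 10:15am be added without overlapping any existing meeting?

No — it overlaps Roadmap Sync

Roadmap Sync: starts 9:15am before Outreach Demo ends 10:15am, and ends 10:30am after Outreach Demo starts 9:15am → overlap.
Vendor Huddle: starts 10:30am at or after Outreach Demo ends 10:15am → clear.
Vendor Interview: starts 11:00am at or after Outreach Demo ends 10:15am → clear.
Architecture Readout: starts 12:00pm at or after Outreach Demo ends 10:15am → clear.
Hiring Review: starts 2:15pm at or after Outreach Demo ends 10:15am → clear.
Outreach Briefing: starts 4:45pm at or after Outreach Demo ends 10:15am → clear.
Outreach Demo overlaps Roadmap Sync.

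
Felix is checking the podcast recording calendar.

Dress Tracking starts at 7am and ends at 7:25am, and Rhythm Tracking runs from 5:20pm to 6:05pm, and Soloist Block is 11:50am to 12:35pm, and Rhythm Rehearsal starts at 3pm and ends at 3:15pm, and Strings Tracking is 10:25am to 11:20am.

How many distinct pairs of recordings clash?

0

Sorted by start: Dress Tracking, Strings Tracking, Soloist Block, Rhythm Rehearsal, Rhythm Tracking.
Strings Tracking starts after Dress Tracking ends — done with Dress Tracking.
Soloist Block starts after Strings Tracking ends — done with Strings Tracking.
Rhythm Rehearsal starts after Soloist Block ends — done with Soloist Block.
Rhythm Tracking starts after Rhythm Rehearsal ends.
No pair overlaps.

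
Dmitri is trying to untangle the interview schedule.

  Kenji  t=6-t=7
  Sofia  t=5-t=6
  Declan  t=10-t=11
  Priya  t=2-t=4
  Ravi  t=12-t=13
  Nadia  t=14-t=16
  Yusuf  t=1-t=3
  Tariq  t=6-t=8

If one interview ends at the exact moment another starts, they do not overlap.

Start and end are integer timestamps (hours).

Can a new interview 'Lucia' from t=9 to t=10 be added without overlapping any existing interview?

Yusuf: ends t=3 at or before Lucia starts t=9 → clear.
Priya: ends t=4 at or before Lucia starts t=9 → clear.
Sofia: ends t=6 at or before Lucia starts t=9 → clear.
Tariq: ends t=8 at or before Lucia starts t=9 → clear.
Kenji: ends t=7 at or before Lucia starts t=9 → clear.
Declan: starts t=10 at or after Lucia ends t=10 → clear.
Ravi: starts t=12 at or after Lucia ends t=10 → clear.
Nadia: starts t=14 at or after Lucia ends t=10 → clear.

Yes — the slot is free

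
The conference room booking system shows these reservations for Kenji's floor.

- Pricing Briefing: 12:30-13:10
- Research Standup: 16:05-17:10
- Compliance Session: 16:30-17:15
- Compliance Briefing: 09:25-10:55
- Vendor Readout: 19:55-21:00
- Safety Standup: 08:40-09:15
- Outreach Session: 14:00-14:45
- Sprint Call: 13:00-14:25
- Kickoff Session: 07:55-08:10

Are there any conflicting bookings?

Yes

Sorted by start: Kickoff Session, Safety Standup, Compliance Briefing, Pricing Briefing, Sprint Call, Outreach Session, Research Standup, Compliance Session, Vendor Readout.
Safety Standup starts after Kickoff Session ends, so nothing later overlaps Kickoff Session either.
Compliance Briefing starts after Safety Standup ends, so nothing later overlaps Safety Standup either.
Pricing Briefing starts after Compliance Briefing ends, so nothing later overlaps Compliance Briefing either.
Sprint Call starts before Pricing Briefing ends → Pricing Briefing and Sprint Call overlap.
That's a conflict, so the schedule is not conflict-free.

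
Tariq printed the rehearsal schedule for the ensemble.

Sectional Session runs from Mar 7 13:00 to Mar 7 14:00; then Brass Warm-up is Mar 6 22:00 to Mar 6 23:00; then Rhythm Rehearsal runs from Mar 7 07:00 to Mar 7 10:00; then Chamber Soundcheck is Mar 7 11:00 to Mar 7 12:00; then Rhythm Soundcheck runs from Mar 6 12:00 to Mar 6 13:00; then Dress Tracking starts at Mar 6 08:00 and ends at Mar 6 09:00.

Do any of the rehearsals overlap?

No

Sorted by start: Dress Tracking, Rhythm Soundcheck, Brass Warm-up, Rhythm Rehearsal, Chamber Soundcheck, Sectional Session.
Rhythm Soundcheck starts after Dress Tracking ends, so Dress Tracking has no further overlaps.
Brass Warm-up starts after Rhythm Soundcheck ends, so Rhythm Soundcheck has no further overlaps.
Rhythm Rehearsal starts after Brass Warm-up ends, so Brass Warm-up has no further overlaps.
Chamber Soundcheck starts after Rhythm Rehearsal ends, so Rhythm Rehearsal has no further overlaps.
Sectional Session starts after Chamber Soundcheck ends.
Every pair is clear; the schedule has no overlaps.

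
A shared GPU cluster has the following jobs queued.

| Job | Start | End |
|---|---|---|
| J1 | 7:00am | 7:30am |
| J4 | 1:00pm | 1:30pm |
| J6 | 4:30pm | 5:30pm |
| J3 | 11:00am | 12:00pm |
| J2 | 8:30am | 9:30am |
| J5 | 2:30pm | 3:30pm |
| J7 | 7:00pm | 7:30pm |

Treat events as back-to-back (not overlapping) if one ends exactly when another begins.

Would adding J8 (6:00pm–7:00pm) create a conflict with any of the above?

No — it doesn't clash with anything

J1: ends 7:30am at or before J8 starts 6:00pm → clear.
J2: ends 9:30am at or before J8 starts 6:00pm → clear.
J3: ends 12:00pm at or before J8 starts 6:00pm → clear.
J4: ends 1:30pm at or before J8 starts 6:00pm → clear.
J5: ends 3:30pm at or before J8 starts 6:00pm → clear.
J6: ends 5:30pm at or before J8 starts 6:00pm → clear.
J7: starts 7:00pm at or after J8 ends 7:00pm → clear.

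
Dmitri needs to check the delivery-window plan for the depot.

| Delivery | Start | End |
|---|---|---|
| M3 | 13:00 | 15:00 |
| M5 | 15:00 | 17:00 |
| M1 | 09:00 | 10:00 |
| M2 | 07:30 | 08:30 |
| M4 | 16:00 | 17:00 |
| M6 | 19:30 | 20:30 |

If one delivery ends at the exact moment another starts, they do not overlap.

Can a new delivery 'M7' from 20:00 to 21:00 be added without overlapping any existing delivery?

No — it overlaps M6

M2: ends 08:30 at or before M7 starts 20:00 → clear.
M1: ends 10:00 at or before M7 starts 20:00 → clear.
M3: ends 15:00 at or before M7 starts 20:00 → clear.
M5: ends 17:00 at or before M7 starts 20:00 → clear.
M4: ends 17:00 at or before M7 starts 20:00 → clear.
M6: starts 19:30 before M7 ends 21:00, and ends 20:30 after M7 starts 20:00 → overlap.
M7 overlaps M6.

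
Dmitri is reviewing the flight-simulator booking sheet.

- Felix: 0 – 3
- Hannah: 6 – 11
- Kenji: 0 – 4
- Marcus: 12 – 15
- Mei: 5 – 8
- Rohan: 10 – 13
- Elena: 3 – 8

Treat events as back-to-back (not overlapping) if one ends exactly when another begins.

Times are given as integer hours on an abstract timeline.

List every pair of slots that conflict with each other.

Elena & Hannah, Elena & Kenji, Elena & Mei, Felix & Kenji, Hannah & Mei, Hannah & Rohan, Marcus & Rohan

Check each pair: they overlap iff neither finishes before the other starts.
Sorted by start: Felix, Kenji, Elena, Mei, Hannah, Rohan, Marcus.
Kenji starts before Felix ends → Felix and Kenji overlap.
Elena starts exactly when Felix ends (back-to-back, no overlap); Felix is clear from here.
Elena starts before Kenji ends → Kenji and Elena overlap.
Mei starts after Kenji ends; Kenji is clear from here.
Mei starts before Elena ends → Elena and Mei overlap.
Hannah starts before Elena ends → Elena and Hannah overlap.
Rohan starts after Elena ends; Elena is clear from here.
Hannah starts before Mei ends → Mei and Hannah overlap.
Rohan starts after Mei ends; Mei is clear from here.
Rohan starts before Hannah ends → Hannah and Rohan overlap.
Marcus starts after Hannah ends.
Marcus starts before Rohan ends → Rohan and Marcus overlap.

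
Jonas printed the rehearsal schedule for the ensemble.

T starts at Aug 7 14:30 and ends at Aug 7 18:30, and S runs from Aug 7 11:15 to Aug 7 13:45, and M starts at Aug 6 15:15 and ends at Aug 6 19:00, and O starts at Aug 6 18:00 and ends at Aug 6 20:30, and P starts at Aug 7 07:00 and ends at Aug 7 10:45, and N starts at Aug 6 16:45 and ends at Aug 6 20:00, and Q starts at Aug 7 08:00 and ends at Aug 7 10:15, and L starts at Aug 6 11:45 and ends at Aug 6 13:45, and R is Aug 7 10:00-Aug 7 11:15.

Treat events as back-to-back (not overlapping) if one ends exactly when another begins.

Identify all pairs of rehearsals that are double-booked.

Sorted by start: L, M, N, O, P, Q, R, S, T.
M starts after L ends, so nothing later overlaps L either.
N starts before M ends → M and N overlap.
O starts before M ends → M and O overlap.
P starts after M ends, so nothing later overlaps M either.
O starts before N ends → N and O overlap.
P starts after N ends, so nothing later overlaps N either.
P starts after O ends, so nothing later overlaps O either.
Q starts before P ends → P and Q overlap.
R starts before P ends → P and R overlap.
S starts after P ends, so nothing later overlaps P either.
R starts before Q ends → Q and R overlap.
S starts after Q ends, so nothing later overlaps Q either.
S starts exactly when R ends (back-to-back, no overlap), so nothing later overlaps R either.
T starts after S ends.

M & N, M & O, N & O, P & Q, P & R, Q & R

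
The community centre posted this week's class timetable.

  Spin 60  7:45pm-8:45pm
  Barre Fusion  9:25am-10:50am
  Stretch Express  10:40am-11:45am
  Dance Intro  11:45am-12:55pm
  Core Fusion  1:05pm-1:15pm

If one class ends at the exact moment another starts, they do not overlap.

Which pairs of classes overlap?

Barre Fusion & Stretch Express

Check each pair: they overlap iff neither finishes before the other starts.
Sorted by start: Barre Fusion, Stretch Express, Dance Intro, Core Fusion, Spin 60.
Stretch Express starts before Barre Fusion ends → Barre Fusion and Stretch Express overlap.
Dance Intro starts after Barre Fusion ends — done with Barre Fusion.
Dance Intro starts exactly when Stretch Express ends (back-to-back, no overlap) — done with Stretch Express.
Core Fusion starts after Dance Intro ends — done with Dance Intro.
Spin 60 starts after Core Fusion ends.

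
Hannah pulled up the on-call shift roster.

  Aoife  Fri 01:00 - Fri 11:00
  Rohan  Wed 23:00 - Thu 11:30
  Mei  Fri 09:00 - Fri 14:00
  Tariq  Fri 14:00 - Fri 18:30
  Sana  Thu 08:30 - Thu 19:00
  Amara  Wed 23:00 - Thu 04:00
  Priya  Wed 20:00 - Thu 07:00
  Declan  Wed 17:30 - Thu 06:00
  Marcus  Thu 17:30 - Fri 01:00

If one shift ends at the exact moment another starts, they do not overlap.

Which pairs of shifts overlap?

Check each pair: they overlap iff neither finishes before the other starts.
Sorted by start: Declan, Priya, Rohan, Amara, Sana, Marcus, Aoife, Mei, Tariq.
Priya starts before Declan ends → Declan and Priya overlap.
Rohan starts before Declan ends → Declan and Rohan overlap.
Amara starts before Declan ends → Declan and Amara overlap.
Sana starts after Declan ends, so nothing later overlaps Declan either.
Rohan starts before Priya ends → Priya and Rohan overlap.
Amara starts before Priya ends → Priya and Amara overlap.
Sana starts after Priya ends, so nothing later overlaps Priya either.
Amara starts before Rohan ends → Rohan and Amara overlap.
Sana starts before Rohan ends → Rohan and Sana overlap.
Marcus starts after Rohan ends, so nothing later overlaps Rohan either.
Sana starts after Amara ends, so nothing later overlaps Amara either.
Marcus starts before Sana ends → Sana and Marcus overlap.
Aoife starts after Sana ends, so nothing later overlaps Sana either.
Aoife starts exactly when Marcus ends (back-to-back, no overlap), so nothing later overlaps Marcus either.
Mei starts before Aoife ends → Aoife and Mei overlap.
Tariq starts after Aoife ends.
Tariq starts exactly when Mei ends (back-to-back, no overlap).

Amara & Declan, Amara & Priya, Amara & Rohan, Aoife & Mei, Declan & Priya, Declan & Rohan, Marcus & Sana, Priya & Rohan, Rohan & Sana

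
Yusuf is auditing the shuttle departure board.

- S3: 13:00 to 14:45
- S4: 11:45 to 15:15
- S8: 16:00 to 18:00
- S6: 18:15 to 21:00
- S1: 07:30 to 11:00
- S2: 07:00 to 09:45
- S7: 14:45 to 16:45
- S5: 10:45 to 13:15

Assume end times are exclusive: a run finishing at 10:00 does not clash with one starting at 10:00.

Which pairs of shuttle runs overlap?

Two intervals overlap when each starts before the other ends.
Sorted by start: S2, S1, S5, S4, S3, S7, S8, S6.
S1 starts before S2 ends → S2 and S1 overlap.
S5 starts after S2 ends; S2 is clear from here.
S5 starts before S1 ends → S1 and S5 overlap.
S4 starts after S1 ends; S1 is clear from here.
S4 starts before S5 ends → S5 and S4 overlap.
S3 starts before S5 ends → S5 and S3 overlap.
S7 starts after S5 ends; S5 is clear from here.
S3 starts before S4 ends → S4 and S3 overlap.
S7 starts before S4 ends → S4 and S7 overlap.
S8 starts after S4 ends; S4 is clear from here.
S7 starts exactly when S3 ends (back-to-back, no overlap); S3 is clear from here.
S8 starts before S7 ends → S7 and S8 overlap.
S6 starts after S7 ends.
S6 starts after S8 ends.

S1 & S2, S1 & S5, S3 & S4, S3 & S5, S4 & S5, S4 & S7, S7 & S8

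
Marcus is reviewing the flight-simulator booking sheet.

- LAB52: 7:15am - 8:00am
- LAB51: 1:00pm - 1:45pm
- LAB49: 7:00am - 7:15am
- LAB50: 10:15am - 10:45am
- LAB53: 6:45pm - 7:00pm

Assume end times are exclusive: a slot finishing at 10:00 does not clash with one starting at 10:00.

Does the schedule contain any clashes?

Sorted by start: LAB49, LAB52, LAB50, LAB51, LAB53.
LAB52 starts exactly when LAB49 ends (back-to-back, no overlap); LAB49 is clear from here.
LAB50 starts after LAB52 ends; LAB52 is clear from here.
LAB51 starts after LAB50 ends; LAB50 is clear from here.
LAB53 starts after LAB51 ends.
Every pair is clear; the schedule has no overlaps.

No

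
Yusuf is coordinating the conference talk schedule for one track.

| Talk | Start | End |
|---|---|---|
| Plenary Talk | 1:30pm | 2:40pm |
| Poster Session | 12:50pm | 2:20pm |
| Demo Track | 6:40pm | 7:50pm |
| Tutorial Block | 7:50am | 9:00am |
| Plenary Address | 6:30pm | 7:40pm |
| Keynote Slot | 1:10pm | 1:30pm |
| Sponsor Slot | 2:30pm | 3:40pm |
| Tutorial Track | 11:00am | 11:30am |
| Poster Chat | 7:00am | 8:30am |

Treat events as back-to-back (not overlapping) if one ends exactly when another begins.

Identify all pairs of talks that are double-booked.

Sorted by start: Poster Chat, Tutorial Block, Tutorial Track, Poster Session, Keynote Slot, Plenary Talk, Sponsor Slot, Plenary Address, Demo Track.
Tutorial Block starts before Poster Chat ends → Poster Chat and Tutorial Block overlap.
Tutorial Track starts after Poster Chat ends — done with Poster Chat.
Tutorial Track starts after Tutorial Block ends — done with Tutorial Block.
Poster Session starts after Tutorial Track ends — done with Tutorial Track.
Keynote Slot starts before Poster Session ends → Poster Session and Keynote Slot overlap.
Plenary Talk starts before Poster Session ends → Poster Session and Plenary Talk overlap.
Sponsor Slot starts after Poster Session ends — done with Poster Session.
Plenary Talk starts exactly when Keynote Slot ends (back-to-back, no overlap) — done with Keynote Slot.
Sponsor Slot starts before Plenary Talk ends → Plenary Talk and Sponsor Slot overlap.
Plenary Address starts after Plenary Talk ends — done with Plenary Talk.
Plenary Address starts after Sponsor Slot ends — done with Sponsor Slot.
Demo Track starts before Plenary Address ends → Plenary Address and Demo Track overlap.

Demo Track & Plenary Address, Keynote Slot & Poster Session, Plenary Talk & Poster Session, Plenary Talk & Sponsor Slot, Poster Chat & Tutorial Block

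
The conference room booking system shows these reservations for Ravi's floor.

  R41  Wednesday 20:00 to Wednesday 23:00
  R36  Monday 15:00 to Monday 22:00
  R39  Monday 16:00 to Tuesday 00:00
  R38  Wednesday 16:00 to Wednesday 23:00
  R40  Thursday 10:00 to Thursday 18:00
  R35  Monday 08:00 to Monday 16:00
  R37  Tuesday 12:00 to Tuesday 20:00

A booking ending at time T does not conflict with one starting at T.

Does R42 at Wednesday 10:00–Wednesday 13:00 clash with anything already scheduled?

No — it doesn't clash with anything

R35: ends Monday 16:00 at or before R42 starts Wednesday 10:00 → clear.
R36: ends Monday 22:00 at or before R42 starts Wednesday 10:00 → clear.
R39: ends Tuesday 00:00 at or before R42 starts Wednesday 10:00 → clear.
R37: ends Tuesday 20:00 at or before R42 starts Wednesday 10:00 → clear.
R38: starts Wednesday 16:00 at or after R42 ends Wednesday 13:00 → clear.
R41: starts Wednesday 20:00 at or after R42 ends Wednesday 13:00 → clear.
R40: starts Thursday 10:00 at or after R42 ends Wednesday 13:00 → clear.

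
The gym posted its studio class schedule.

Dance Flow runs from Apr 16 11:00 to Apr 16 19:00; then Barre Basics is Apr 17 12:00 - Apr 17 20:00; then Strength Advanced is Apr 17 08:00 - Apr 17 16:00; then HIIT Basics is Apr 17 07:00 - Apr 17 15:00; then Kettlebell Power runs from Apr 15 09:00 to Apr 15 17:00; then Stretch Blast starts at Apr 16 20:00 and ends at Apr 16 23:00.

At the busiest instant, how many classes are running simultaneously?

3

Walk through starts and ends in time order (an end at T is processed before a start at T):
Apr 15 09:00 start Kettlebell Power → 1
Apr 15 17:00 end Kettlebell Power → 0
Apr 16 11:00 start Dance Flow → 1
Apr 16 19:00 end Dance Flow → 0
Apr 16 20:00 start Stretch Blast → 1
Apr 16 23:00 end Stretch Blast → 0
Apr 17 07:00 start HIIT Basics → 1
Apr 17 08:00 start Strength Advanced → 2
Apr 17 12:00 start Barre Basics → 3
Apr 17 15:00 end HIIT Basics → 2
Apr 17 16:00 end Strength Advanced → 1
Apr 17 20:00 end Barre Basics → 0
Peak is 3, at Apr 17 12:00 (Barre Basics, HIIT Basics, Strength Advanced).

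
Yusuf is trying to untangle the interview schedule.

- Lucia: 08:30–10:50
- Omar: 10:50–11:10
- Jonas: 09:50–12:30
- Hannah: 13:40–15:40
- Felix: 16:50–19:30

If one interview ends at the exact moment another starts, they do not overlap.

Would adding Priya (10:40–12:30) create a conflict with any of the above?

Yes — it overlaps Jonas, Lucia, Omar

Lucia: starts 08:30 before Priya ends 12:30, and ends 10:50 after Priya starts 10:40 → overlap.
Jonas: starts 09:50 before Priya ends 12:30, and ends 12:30 after Priya starts 10:40 → overlap.
Omar: starts 10:50 before Priya ends 12:30, and ends 11:10 after Priya starts 10:40 → overlap.
Hannah: starts 13:40 at or after Priya ends 12:30 → clear.
Felix: starts 16:50 at or after Priya ends 12:30 → clear.
Priya overlaps Lucia, Omar, Jonas.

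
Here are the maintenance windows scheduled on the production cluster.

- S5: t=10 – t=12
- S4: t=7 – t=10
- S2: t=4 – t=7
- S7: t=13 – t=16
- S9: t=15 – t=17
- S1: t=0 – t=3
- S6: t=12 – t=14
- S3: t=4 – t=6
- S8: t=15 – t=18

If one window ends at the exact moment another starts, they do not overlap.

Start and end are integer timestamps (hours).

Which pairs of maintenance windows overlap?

S2 & S3, S6 & S7, S7 & S8, S7 & S9, S8 & S9

Sorted by start: S1, S2, S3, S4, S5, S6, S7, S8, S9.
S2 starts after S1 ends; S1 is clear from here.
S3 starts before S2 ends → S2 and S3 overlap.
S4 starts exactly when S2 ends (back-to-back, no overlap); S2 is clear from here.
S4 starts after S3 ends; S3 is clear from here.
S5 starts exactly when S4 ends (back-to-back, no overlap); S4 is clear from here.
S6 starts exactly when S5 ends (back-to-back, no overlap); S5 is clear from here.
S7 starts before S6 ends → S6 and S7 overlap.
S8 starts after S6 ends; S6 is clear from here.
S8 starts before S7 ends → S7 and S8 overlap.
S9 starts before S7 ends → S7 and S9 overlap.
S9 starts before S8 ends → S8 and S9 overlap.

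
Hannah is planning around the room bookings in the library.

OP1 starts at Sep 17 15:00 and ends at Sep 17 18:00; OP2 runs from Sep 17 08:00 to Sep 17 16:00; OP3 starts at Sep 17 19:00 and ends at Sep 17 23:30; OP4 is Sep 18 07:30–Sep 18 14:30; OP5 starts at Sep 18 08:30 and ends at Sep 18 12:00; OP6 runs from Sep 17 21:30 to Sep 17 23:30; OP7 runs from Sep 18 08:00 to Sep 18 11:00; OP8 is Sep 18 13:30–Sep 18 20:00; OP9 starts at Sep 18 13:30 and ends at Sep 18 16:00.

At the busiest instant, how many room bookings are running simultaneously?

3

Sweep the timeline, counting +1 at each start and −1 at each end (ends before starts at a tie):
Sep 17 08:00 start OP2 → 1
Sep 17 15:00 start OP1 → 2
Sep 17 16:00 end OP2 → 1
Sep 17 18:00 end OP1 → 0
Sep 17 19:00 start OP3 → 1
Sep 17 21:30 start OP6 → 2
Sep 17 23:30 end OP3 → 1
Sep 17 23:30 end OP6 → 0
Sep 18 07:30 start OP4 → 1
Sep 18 08:00 start OP7 → 2
Sep 18 08:30 start OP5 → 3
Sep 18 11:00 end OP7 → 2
Sep 18 12:00 end OP5 → 1
Sep 18 13:30 start OP8 → 2
Sep 18 13:30 start OP9 → 3
Sep 18 14:30 end OP4 → 2
Sep 18 16:00 end OP9 → 1
Sep 18 20:00 end OP8 → 0
Peak is 3, at Sep 18 08:30 (OP4, OP5, OP7).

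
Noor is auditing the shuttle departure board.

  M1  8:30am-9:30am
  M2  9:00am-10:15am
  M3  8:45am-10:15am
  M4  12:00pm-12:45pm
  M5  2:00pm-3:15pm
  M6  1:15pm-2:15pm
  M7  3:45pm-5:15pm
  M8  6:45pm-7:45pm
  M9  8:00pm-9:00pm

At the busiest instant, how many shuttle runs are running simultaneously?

3

Sweep the timeline, counting +1 at each start and −1 at each end (ends before starts at a tie):
8:30am start M1 → 1
8:45am start M3 → 2
9:00am start M2 → 3
9:30am end M1 → 2
10:15am end M2 → 1
10:15am end M3 → 0
12:00pm start M4 → 1
12:45pm end M4 → 0
1:15pm start M6 → 1
2:00pm start M5 → 2
2:15pm end M6 → 1
3:15pm end M5 → 0
3:45pm start M7 → 1
5:15pm end M7 → 0
6:45pm start M8 → 1
7:45pm end M8 → 0
8:00pm start M9 → 1
9:00pm end M9 → 0
Peak is 3, at 9:00am (M1, M2, M3).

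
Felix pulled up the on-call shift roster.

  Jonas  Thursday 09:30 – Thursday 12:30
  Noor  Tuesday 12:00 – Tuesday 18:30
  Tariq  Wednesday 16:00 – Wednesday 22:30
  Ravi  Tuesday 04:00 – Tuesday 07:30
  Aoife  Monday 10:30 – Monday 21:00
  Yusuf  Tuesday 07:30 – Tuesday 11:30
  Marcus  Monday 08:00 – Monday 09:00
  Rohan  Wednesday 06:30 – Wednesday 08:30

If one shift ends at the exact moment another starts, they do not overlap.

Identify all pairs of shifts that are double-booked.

Sorted by start: Marcus, Aoife, Ravi, Yusuf, Noor, Rohan, Tariq, Jonas.
Aoife starts after Marcus ends — done with Marcus.
Ravi starts after Aoife ends — done with Aoife.
Yusuf starts exactly when Ravi ends (back-to-back, no overlap) — done with Ravi.
Noor starts after Yusuf ends — done with Yusuf.
Rohan starts after Noor ends — done with Noor.
Tariq starts after Rohan ends — done with Rohan.
Jonas starts after Tariq ends.

no overlapping pairs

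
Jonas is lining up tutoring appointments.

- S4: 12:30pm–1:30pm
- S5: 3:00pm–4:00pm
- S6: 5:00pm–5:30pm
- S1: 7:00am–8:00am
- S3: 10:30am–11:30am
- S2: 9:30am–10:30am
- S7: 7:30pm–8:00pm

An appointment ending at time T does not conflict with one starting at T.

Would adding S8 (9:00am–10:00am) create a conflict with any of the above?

Yes — it overlaps S2

S1: ends 8:00am at or before S8 starts 9:00am → clear.
S2: starts 9:30am before S8 ends 10:00am, and ends 10:30am after S8 starts 9:00am → overlap.
S3: starts 10:30am at or after S8 ends 10:00am → clear.
S4: starts 12:30pm at or after S8 ends 10:00am → clear.
S5: starts 3:00pm at or after S8 ends 10:00am → clear.
S6: starts 5:00pm at or after S8 ends 10:00am → clear.
S7: starts 7:30pm at or after S8 ends 10:00am → clear.
S8 overlaps S2.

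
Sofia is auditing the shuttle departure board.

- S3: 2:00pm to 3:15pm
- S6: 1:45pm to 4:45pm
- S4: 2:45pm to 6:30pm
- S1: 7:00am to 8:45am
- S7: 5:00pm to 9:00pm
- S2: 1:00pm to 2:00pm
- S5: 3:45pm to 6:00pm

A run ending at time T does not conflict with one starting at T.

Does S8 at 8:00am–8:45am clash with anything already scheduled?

Yes — it overlaps S1

S1: starts 7:00am before S8 ends 8:45am, and ends 8:45am after S8 starts 8:00am → overlap.
S2: starts 1:00pm at or after S8 ends 8:45am → clear.
S6: starts 1:45pm at or after S8 ends 8:45am → clear.
S3: starts 2:00pm at or after S8 ends 8:45am → clear.
S4: starts 2:45pm at or after S8 ends 8:45am → clear.
S5: starts 3:45pm at or after S8 ends 8:45am → clear.
S7: starts 5:00pm at or after S8 ends 8:45am → clear.
S8 overlaps S1.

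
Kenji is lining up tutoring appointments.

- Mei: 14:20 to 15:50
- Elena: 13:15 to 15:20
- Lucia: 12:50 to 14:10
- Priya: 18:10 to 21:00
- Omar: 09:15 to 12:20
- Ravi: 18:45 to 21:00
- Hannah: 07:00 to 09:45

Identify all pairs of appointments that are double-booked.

Two intervals overlap when each starts before the other ends.
Sorted by start: Hannah, Omar, Lucia, Elena, Mei, Priya, Ravi.
Omar starts before Hannah ends → Hannah and Omar overlap.
Lucia starts after Hannah ends, so Hannah has no further overlaps.
Lucia starts after Omar ends, so Omar has no further overlaps.
Elena starts before Lucia ends → Lucia and Elena overlap.
Mei starts after Lucia ends, so Lucia has no further overlaps.
Mei starts before Elena ends → Elena and Mei overlap.
Priya starts after Elena ends, so Elena has no further overlaps.
Priya starts after Mei ends, so Mei has no further overlaps.
Ravi starts before Priya ends → Priya and Ravi overlap.

Elena & Lucia, Elena & Mei, Hannah & Omar, Priya & Ravi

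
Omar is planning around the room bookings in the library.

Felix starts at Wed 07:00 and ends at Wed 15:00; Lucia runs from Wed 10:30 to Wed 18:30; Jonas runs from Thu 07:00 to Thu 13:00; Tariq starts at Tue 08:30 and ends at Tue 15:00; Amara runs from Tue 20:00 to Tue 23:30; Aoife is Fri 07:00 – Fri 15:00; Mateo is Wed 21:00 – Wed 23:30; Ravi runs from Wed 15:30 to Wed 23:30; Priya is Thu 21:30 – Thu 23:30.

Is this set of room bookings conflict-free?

No

Sorted by start: Tariq, Amara, Felix, Lucia, Ravi, Mateo, Jonas, Priya, Aoife.
Amara starts after Tariq ends — done with Tariq.
Felix starts after Amara ends — done with Amara.
Lucia starts before Felix ends → Felix and Lucia overlap.
That's a conflict, so the schedule is not conflict-free.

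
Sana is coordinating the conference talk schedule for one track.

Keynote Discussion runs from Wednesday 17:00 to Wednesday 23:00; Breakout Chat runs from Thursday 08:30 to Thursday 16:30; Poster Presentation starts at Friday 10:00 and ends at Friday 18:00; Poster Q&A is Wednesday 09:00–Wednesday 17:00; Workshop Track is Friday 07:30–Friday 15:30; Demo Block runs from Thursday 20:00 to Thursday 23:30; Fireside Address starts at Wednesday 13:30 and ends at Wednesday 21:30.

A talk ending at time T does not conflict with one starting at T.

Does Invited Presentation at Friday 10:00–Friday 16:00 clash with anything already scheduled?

Yes — it overlaps Poster Presentation, Workshop Track

Poster Q&A: ends Wednesday 17:00 at or before Invited Presentation starts Friday 10:00 → clear.
Fireside Address: ends Wednesday 21:30 at or before Invited Presentation starts Friday 10:00 → clear.
Keynote Discussion: ends Wednesday 23:00 at or before Invited Presentation starts Friday 10:00 → clear.
Breakout Chat: ends Thursday 16:30 at or before Invited Presentation starts Friday 10:00 → clear.
Demo Block: ends Thursday 23:30 at or before Invited Presentation starts Friday 10:00 → clear.
Workshop Track: starts Friday 07:30 before Invited Presentation ends Friday 16:00, and ends Friday 15:30 after Invited Presentation starts Friday 10:00 → overlap.
Poster Presentation: starts Friday 10:00 before Invited Presentation ends Friday 16:00, and ends Friday 18:00 after Invited Presentation starts Friday 10:00 → overlap.
Invited Presentation overlaps Workshop Track, Poster Presentation.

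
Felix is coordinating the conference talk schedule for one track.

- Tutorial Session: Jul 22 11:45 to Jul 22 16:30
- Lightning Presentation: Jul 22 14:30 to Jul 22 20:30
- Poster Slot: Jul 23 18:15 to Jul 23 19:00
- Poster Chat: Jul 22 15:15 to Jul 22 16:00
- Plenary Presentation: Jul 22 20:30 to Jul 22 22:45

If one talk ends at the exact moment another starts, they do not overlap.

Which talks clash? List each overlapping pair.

Two intervals overlap when each starts before the other ends.
Sorted by start: Tutorial Session, Lightning Presentation, Poster Chat, Plenary Presentation, Poster Slot.
Lightning Presentation starts before Tutorial Session ends → Tutorial Session and Lightning Presentation overlap.
Poster Chat starts before Tutorial Session ends → Tutorial Session and Poster Chat overlap.
Plenary Presentation starts after Tutorial Session ends; Tutorial Session is clear from here.
Poster Chat starts before Lightning Presentation ends → Lightning Presentation and Poster Chat overlap.
Plenary Presentation starts exactly when Lightning Presentation ends (back-to-back, no overlap); Lightning Presentation is clear from here.
Plenary Presentation starts after Poster Chat ends; Poster Chat is clear from here.
Poster Slot starts after Plenary Presentation ends.

Lightning Presentation & Poster Chat, Lightning Presentation & Tutorial Session, Poster Chat & Tutorial Session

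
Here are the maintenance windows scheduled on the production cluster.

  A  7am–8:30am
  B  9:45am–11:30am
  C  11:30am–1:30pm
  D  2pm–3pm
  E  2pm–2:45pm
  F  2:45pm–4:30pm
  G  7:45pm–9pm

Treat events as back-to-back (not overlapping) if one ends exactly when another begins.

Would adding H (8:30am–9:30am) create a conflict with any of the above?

No — it doesn't clash with anything

A: ends 8:30am at or before H starts 8:30am → clear.
B: starts 9:45am at or after H ends 9:30am → clear.
C: starts 11:30am at or after H ends 9:30am → clear.
D: starts 2pm at or after H ends 9:30am → clear.
E: starts 2pm at or after H ends 9:30am → clear.
F: starts 2:45pm at or after H ends 9:30am → clear.
G: starts 7:45pm at or after H ends 9:30am → clear.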